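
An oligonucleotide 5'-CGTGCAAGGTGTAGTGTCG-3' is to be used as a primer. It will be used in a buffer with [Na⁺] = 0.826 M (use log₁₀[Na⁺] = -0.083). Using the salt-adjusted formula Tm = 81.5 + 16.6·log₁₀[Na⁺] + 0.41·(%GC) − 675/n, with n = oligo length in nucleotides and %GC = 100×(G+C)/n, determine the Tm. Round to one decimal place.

Length n = 19. Base counts: A=3, T=5, G=8, C=3
G+C = 11, so %GC = 11/19 × 100 = 57.895%
Salt term: 16.6 × (-0.083) = -1.378
GC term: 0.41 × 57.895 = 23.737; length term: −675/19 = −35.526
Tm = 81.5 + (-1.378) + 23.737 − 35.526 = 68.333 → 68.3°C

68.3°C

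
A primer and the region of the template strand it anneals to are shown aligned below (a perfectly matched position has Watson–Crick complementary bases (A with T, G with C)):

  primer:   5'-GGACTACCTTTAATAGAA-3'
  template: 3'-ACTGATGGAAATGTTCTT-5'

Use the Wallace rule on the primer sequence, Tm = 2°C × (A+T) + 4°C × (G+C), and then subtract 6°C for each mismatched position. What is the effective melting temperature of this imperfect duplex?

Primer base counts: A=7, T=5, G=3, C=3 → A+T=12, G+C=6
Perfect-match Tm = 2(12) + 4(6) = 24 + 24 = 48°C
Mismatches (positions where the bases are not complementary): 3 (at positions 1, 13, 14)
Effective Tm = 48 − 3×6 = 48 − 18 = 30°C

30°C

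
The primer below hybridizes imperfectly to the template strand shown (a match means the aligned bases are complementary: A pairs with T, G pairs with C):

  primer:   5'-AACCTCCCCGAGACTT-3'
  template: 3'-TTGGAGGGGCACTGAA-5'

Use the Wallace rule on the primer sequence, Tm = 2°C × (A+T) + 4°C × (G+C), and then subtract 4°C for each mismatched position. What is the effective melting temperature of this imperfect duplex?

46°C

Primer base counts: A=4, T=3, G=2, C=7 → A+T=7, G+C=9
Perfect-match Tm = 2(7) + 4(9) = 14 + 36 = 50°C
Mismatches (positions where the bases are not complementary): 1 (at position 11)
Effective Tm = 50 − 1×4 = 50 − 4 = 46°C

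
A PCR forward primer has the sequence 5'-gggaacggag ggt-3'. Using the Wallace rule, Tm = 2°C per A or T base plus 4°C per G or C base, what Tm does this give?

44°C

Counting bases: G=8, A=3, C=1, T=1
So N_AT = 4 and N_GC = 9.
Tm = 2(4) + 4(9) = 8 + 36 = 44°C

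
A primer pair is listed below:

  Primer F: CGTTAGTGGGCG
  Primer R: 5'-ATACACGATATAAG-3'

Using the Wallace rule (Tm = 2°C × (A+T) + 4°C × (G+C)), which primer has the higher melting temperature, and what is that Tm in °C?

Primer F, 40°C

Primer F: A+T=4, G+C=8 → Tm = 2(4)+4(8) = 40°C
Primer R: A+T=10, G+C=4 → Tm = 2(10)+4(4) = 36°C
40°C vs 36°C → primer F is higher.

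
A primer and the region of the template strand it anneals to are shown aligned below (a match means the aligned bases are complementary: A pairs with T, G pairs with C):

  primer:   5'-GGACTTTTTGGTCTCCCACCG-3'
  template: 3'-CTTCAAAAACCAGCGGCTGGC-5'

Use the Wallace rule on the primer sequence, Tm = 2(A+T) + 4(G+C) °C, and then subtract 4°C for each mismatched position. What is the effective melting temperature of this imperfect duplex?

50°C

Primer base counts: A=2, T=7, G=5, C=7 → A+T=9, G+C=12
Perfect-match Tm = 2(9) + 4(12) = 18 + 48 = 66°C
Mismatches (positions where the bases are not complementary): 4 (at positions 2, 4, 14, 17)
Effective Tm = 66 − 4×4 = 66 − 16 = 50°C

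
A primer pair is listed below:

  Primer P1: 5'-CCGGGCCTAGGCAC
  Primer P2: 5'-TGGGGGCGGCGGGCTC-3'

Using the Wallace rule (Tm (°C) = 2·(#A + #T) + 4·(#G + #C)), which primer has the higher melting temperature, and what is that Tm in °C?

Primer P1: A+T=3, G+C=11 → Tm = 2(3)+4(11) = 50°C
Primer P2: A+T=2, G+C=14 → Tm = 2(2)+4(14) = 60°C
50°C vs 60°C → primer P2 is higher.

Primer P2, 60°C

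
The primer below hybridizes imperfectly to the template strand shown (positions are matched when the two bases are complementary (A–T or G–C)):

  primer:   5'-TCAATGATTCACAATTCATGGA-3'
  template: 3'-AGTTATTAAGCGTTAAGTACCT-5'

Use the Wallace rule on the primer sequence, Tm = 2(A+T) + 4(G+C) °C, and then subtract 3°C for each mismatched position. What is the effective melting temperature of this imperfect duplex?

Primer base counts: A=8, T=7, G=3, C=4 → A+T=15, G+C=7
Perfect-match Tm = 2(15) + 4(7) = 30 + 28 = 58°C
Mismatches (positions where the bases are not complementary): 2 (at positions 6, 11)
Effective Tm = 58 − 2×3 = 58 − 6 = 52°C

52°C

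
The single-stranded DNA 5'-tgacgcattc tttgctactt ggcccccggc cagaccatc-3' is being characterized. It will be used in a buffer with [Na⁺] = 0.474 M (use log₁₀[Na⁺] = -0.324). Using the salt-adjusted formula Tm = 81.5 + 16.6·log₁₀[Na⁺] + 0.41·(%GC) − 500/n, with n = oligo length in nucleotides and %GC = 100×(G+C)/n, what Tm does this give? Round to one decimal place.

Length n = 39. Counting bases: G=8, C=15, T=10, A=6
G+C = 23, so %GC = 23/39 × 100 = 58.974%
Salt term: 16.6 × (-0.324) = -5.378
GC term: 0.41 × 58.974 = 24.179; length term: −500/39 = −12.821
Tm = 81.5 + (-5.378) + 24.179 − 12.821 = 87.48 → 87.5°C

87.5°C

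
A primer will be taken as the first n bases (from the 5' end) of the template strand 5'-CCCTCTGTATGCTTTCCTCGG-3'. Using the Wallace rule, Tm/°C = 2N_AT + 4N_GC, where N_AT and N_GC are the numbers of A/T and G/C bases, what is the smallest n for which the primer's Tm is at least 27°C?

n = 9

First 8 bases: CCCTCTGT → Tm = 26°C (< 27°C)
First 9 bases: CCCTCTGTA → Tm = 28°C (≥ 27°C)
Each additional base adds 2°C (A/T) or 4°C (G/C), so Tm is non-decreasing in n; n = 9 is the first length to reach 27°C.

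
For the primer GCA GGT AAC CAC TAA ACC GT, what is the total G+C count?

10

Base counts: C=6, T=3, A=7, G=4
G+C = 4 + 6 = 10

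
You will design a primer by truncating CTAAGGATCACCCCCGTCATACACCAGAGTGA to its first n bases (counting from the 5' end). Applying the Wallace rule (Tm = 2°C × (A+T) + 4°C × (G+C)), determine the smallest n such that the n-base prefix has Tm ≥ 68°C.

n = 22

First 21 bases: CTAAGGATCACCCCCGTCATA → Tm = 64°C (< 68°C)
First 22 bases: CTAAGGATCACCCCCGTCATAC → Tm = 68°C (≥ 68°C)
Since every base adds ≥2°C, Tm only increases with n, so the threshold is first crossed at n = 22.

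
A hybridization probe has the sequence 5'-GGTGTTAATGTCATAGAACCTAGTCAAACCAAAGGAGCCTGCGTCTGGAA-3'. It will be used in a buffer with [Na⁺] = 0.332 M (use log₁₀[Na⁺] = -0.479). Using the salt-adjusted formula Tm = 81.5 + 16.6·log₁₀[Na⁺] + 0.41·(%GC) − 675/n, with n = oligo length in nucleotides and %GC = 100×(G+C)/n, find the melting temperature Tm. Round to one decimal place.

78.9°C

Length n = 50. T=11, G=13, A=16, C=10
G+C = 23, so %GC = 23/50 × 100 = 46%
Salt term: 16.6 × (-0.479) = -7.951
GC term: 0.41 × 46 = 18.86; length term: −675/50 = −13.5
Tm = 81.5 + (-7.951) + 18.86 − 13.5 = 78.909 → 78.9°C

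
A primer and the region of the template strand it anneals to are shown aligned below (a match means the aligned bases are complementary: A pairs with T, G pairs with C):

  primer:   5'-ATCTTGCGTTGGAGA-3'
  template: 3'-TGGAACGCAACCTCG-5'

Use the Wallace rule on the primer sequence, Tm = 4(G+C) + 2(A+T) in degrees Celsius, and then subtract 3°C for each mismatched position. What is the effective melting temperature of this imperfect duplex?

Primer base counts: A=3, T=5, G=5, C=2 → A+T=8, G+C=7
Perfect-match Tm = 2(8) + 4(7) = 16 + 28 = 44°C
Mismatches (positions where the bases are not complementary): 2 (at positions 2, 15)
Effective Tm = 44 − 2×3 = 44 − 6 = 38°C

38°C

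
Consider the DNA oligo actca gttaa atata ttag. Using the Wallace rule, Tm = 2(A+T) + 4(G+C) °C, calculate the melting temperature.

Scanning the sequence gives A=8, G=2, C=2, T=7.
So N_AT = 15 and N_GC = 4.
Tm = 2×15 + 4×4 = 46°C

46°C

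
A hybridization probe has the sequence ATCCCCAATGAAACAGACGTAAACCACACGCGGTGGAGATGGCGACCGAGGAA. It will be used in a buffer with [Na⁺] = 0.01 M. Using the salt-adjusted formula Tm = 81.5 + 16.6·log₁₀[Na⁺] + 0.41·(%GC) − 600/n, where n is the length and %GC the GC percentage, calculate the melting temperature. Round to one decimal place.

59.4°C

Length n = 53. Base counts: C=14, T=5, G=15, A=19
G+C = 29, so %GC = 29/53 × 100 = 54.717%
Salt term: 16.6 × (-2) = -33.2
GC term: 0.41 × 54.717 = 22.434; length term: −600/53 = −11.321
Tm = 81.5 + (-33.2) + 22.434 − 11.321 = 59.413 → 59.4°C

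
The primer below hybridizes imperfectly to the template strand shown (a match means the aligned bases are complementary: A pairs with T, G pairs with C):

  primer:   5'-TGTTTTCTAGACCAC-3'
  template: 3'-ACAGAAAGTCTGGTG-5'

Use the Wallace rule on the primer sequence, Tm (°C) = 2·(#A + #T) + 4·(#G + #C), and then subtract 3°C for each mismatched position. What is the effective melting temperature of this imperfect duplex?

33°C

Primer base counts: A=3, T=6, G=2, C=4 → A+T=9, G+C=6
Perfect-match Tm = 2(9) + 4(6) = 18 + 24 = 42°C
Mismatches (positions where the bases are not complementary): 3 (at positions 4, 7, 8)
Effective Tm = 42 − 3×3 = 42 − 9 = 33°C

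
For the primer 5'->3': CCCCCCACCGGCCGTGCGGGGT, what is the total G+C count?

Base counts: G=8, C=11, A=1, T=2
G+C = 8 + 11 = 19

19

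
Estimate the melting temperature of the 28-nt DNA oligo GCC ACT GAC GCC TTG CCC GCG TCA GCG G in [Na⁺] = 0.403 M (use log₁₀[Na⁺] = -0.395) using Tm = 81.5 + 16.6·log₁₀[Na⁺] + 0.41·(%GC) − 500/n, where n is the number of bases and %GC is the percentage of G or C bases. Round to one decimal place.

87.8°C

Length n = 28. Scanning the sequence gives C=12, A=3, G=9, T=4.
G+C = 21, so %GC = 21/28 × 100 = 75%
Salt term: 16.6 × (-0.395) = -6.557
GC term: 0.41 × 75 = 30.75; length term: −500/28 = −17.857
Tm = 81.5 + (-6.557) + 30.75 − 17.857 = 87.836 → 87.8°C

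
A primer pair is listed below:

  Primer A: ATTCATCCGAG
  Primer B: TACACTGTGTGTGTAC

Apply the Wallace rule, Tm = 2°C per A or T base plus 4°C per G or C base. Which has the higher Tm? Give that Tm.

Primer B, 46°C

Primer A: A+T=6, G+C=5 → Tm = 2(6)+4(5) = 32°C
Primer B: A+T=9, G+C=7 → Tm = 2(9)+4(7) = 46°C
32°C vs 46°C → primer B is higher.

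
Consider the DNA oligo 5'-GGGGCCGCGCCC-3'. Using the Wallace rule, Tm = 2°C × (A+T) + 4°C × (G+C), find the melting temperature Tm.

Base counts: A=0, T=0, G=6, C=6
A+T = 0, G+C = 12
Tm = 4·12 + 2·0 = 48 + 0 = 48°C

48°C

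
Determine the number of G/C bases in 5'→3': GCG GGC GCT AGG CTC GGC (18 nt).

15

Base counts: T=2, C=6, G=9, A=1
G+C = 9 + 6 = 15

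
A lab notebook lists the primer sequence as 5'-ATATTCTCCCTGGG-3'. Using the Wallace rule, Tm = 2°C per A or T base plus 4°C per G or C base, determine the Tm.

42°C

Scanning the sequence gives A=2, G=3, C=4, T=5.
A+T = 7, G+C = 7
Tm = 2(7) + 4(7) = 14 + 28 = 42°C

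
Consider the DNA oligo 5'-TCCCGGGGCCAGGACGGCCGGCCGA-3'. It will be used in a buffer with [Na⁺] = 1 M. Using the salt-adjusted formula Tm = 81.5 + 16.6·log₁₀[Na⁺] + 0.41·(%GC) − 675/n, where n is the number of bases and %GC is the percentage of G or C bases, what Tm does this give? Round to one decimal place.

88.9°C

Length n = 25. Counting bases: T=1, A=3, G=11, C=10
G+C = 21, so %GC = 21/25 × 100 = 84%
Salt term: 16.6 × (0) = 0
GC term: 0.41 × 84 = 34.44; length term: −675/25 = −27
Tm = 81.5 + (0) + 34.44 − 27 = 88.94 → 88.9°C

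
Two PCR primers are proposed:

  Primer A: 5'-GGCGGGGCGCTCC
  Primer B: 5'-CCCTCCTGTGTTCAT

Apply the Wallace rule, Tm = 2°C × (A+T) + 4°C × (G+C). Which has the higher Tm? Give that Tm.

Primer A, 50°C

Primer A: A+T=1, G+C=12 → Tm = 2(1)+4(12) = 50°C
Primer B: A+T=7, G+C=8 → Tm = 2(7)+4(8) = 46°C
50°C vs 46°C → primer A is higher.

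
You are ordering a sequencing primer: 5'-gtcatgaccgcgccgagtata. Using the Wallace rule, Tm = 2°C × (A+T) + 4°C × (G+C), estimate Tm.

Base counts: C=6, T=4, A=5, G=6
AT pairs contribute 9, GC pairs contribute 12.
Tm = 2×9 + 4×12 = 66°C

66°C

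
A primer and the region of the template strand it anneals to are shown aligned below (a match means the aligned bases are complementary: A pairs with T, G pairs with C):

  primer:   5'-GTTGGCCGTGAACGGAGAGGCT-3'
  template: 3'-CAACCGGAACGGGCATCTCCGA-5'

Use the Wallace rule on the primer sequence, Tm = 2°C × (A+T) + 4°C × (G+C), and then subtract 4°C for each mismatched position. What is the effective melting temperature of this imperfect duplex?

Primer base counts: A=4, T=4, G=10, C=4 → A+T=8, G+C=14
Perfect-match Tm = 2(8) + 4(14) = 16 + 56 = 72°C
Mismatches (positions where the bases are not complementary): 4 (at positions 8, 11, 12, 15)
Effective Tm = 72 − 4×4 = 72 − 16 = 56°C

56°C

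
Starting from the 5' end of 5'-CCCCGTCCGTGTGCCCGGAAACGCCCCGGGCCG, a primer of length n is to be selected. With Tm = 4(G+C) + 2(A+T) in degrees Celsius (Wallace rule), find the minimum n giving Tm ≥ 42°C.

n = 12

First 11 bases: CCCCGTCCGTG → Tm = 40°C (< 42°C)
First 12 bases: CCCCGTCCGTGT → Tm = 42°C (≥ 42°C)
Since every base adds ≥2°C, Tm only increases with n, so the threshold is first crossed at n = 12.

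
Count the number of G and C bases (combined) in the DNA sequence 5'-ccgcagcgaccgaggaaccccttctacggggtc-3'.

23

Scanning the sequence gives T=4, G=10, A=6, C=13.
Total G or C: 10 + 13 = 23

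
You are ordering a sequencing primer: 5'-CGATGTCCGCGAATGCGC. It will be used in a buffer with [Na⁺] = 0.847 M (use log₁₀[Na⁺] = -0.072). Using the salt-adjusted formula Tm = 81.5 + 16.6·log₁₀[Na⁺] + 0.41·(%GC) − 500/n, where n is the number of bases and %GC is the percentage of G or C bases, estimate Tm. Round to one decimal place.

79.9°C

Length n = 18. Scanning the sequence gives T=3, G=6, C=6, A=3.
G+C = 12, so %GC = 12/18 × 100 = 66.667%
Salt term: 16.6 × (-0.072) = -1.195
GC term: 0.41 × 66.667 = 27.333; length term: −500/18 = −27.778
Tm = 81.5 + (-1.195) + 27.333 − 27.778 = 79.86 → 79.9°C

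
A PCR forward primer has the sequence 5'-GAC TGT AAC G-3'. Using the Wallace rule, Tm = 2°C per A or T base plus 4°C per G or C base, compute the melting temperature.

T=2, G=3, C=2, A=3
So N_AT = 5 and N_GC = 5.
Tm = 4·5 + 2·5 = 20 + 10 = 30°C

30°C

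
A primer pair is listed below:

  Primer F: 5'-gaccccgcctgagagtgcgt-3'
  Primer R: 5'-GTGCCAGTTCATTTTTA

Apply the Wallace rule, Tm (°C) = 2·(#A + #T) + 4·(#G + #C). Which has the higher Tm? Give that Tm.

Primer F: A+T=6, G+C=14 → Tm = 2(6)+4(14) = 68°C
Primer R: A+T=11, G+C=6 → Tm = 2(11)+4(6) = 46°C
68°C vs 46°C → primer F is higher.

Primer F, 68°C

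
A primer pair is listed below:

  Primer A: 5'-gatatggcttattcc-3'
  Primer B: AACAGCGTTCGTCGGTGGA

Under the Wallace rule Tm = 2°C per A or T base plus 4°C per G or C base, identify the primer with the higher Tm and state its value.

Primer B, 60°C

Primer A: A+T=9, G+C=6 → Tm = 2(9)+4(6) = 42°C
Primer B: A+T=8, G+C=11 → Tm = 2(8)+4(11) = 60°C
42°C vs 60°C → primer B is higher.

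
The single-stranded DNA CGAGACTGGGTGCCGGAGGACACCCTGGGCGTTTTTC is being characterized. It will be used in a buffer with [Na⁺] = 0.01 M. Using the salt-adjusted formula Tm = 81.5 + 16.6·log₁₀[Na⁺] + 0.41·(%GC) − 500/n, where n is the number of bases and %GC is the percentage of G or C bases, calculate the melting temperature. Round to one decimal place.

61.4°C

Length n = 37. A=5, G=14, T=8, C=10
G+C = 24, so %GC = 24/37 × 100 = 64.865%
Salt term: 16.6 × (-2) = -33.2
GC term: 0.41 × 64.865 = 26.595; length term: −500/37 = −13.514
Tm = 81.5 + (-33.2) + 26.595 − 13.514 = 61.381 → 61.4°C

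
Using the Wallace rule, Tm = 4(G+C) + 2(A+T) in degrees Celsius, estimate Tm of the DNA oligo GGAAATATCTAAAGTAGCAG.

Counting bases: G=5, C=2, A=9, T=4
So N_AT = 13 and N_GC = 7.
Tm = 2(13) + 4(7) = 26 + 28 = 54°C

54°C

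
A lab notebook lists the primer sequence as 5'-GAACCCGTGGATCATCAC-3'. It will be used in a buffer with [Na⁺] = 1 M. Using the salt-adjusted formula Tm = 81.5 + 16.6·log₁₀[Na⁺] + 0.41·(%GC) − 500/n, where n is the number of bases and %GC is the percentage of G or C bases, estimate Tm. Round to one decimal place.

76.5°C

Length n = 18. Counting bases: A=5, T=3, G=4, C=6
G+C = 10, so %GC = 10/18 × 100 = 55.556%
Salt term: 16.6 × (0) = 0
GC term: 0.41 × 55.556 = 22.778; length term: −500/18 = −27.778
Tm = 81.5 + (0) + 22.778 − 27.778 = 76.5 → 76.5°C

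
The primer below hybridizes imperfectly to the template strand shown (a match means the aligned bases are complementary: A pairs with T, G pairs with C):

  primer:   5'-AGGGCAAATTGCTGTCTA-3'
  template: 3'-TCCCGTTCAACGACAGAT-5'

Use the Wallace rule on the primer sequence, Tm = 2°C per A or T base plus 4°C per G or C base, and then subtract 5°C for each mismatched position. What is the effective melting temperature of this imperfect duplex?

Primer base counts: A=5, T=5, G=5, C=3 → A+T=10, G+C=8
Perfect-match Tm = 2(10) + 4(8) = 20 + 32 = 52°C
Mismatches (positions where the bases are not complementary): 1 (at position 8)
Effective Tm = 52 − 1×5 = 52 − 5 = 47°C

47°C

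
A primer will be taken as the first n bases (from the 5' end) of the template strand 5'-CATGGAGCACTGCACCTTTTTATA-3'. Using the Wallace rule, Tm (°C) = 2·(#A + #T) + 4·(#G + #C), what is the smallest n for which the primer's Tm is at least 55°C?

n = 18

First 17 bases: CATGGAGCACTGCACCT → Tm = 54°C (< 55°C)
First 18 bases: CATGGAGCACTGCACCTT → Tm = 56°C (≥ 55°C)
Since every base adds ≥2°C, Tm only increases with n, so the threshold is first crossed at n = 18.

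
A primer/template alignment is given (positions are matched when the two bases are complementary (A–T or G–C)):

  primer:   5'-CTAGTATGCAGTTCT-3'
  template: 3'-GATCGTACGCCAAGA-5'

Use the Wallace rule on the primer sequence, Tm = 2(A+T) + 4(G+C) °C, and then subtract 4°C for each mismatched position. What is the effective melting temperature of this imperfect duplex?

34°C

Primer base counts: A=3, T=6, G=3, C=3 → A+T=9, G+C=6
Perfect-match Tm = 2(9) + 4(6) = 18 + 24 = 42°C
Mismatches (positions where the bases are not complementary): 2 (at positions 5, 10)
Effective Tm = 42 − 2×4 = 42 − 8 = 34°C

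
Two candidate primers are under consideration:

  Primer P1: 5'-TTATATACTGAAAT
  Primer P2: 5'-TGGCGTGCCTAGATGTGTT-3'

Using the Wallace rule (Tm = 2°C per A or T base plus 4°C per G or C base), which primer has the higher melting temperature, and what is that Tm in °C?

Primer P1: A+T=12, G+C=2 → Tm = 2(12)+4(2) = 32°C
Primer P2: A+T=9, G+C=10 → Tm = 2(9)+4(10) = 58°C
32°C vs 58°C → primer P2 is higher.

Primer P2, 58°C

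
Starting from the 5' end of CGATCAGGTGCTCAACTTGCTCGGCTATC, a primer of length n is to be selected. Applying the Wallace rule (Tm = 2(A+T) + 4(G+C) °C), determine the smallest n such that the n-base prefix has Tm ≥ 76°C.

First 23 bases: CGATCAGGTGCTCAACTTGCTCG → Tm = 72°C (< 76°C)
First 24 bases: CGATCAGGTGCTCAACTTGCTCGG → Tm = 76°C (≥ 76°C)
Each additional base adds 2°C (A/T) or 4°C (G/C), so Tm is non-decreasing in n; n = 24 is the first length to reach 76°C.

n = 24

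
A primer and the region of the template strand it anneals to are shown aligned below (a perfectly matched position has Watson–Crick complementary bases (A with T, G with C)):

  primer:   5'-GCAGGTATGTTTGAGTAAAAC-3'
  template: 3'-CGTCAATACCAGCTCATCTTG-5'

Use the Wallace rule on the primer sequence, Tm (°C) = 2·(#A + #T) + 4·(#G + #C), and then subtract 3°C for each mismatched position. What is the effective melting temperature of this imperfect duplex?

Primer base counts: A=7, T=6, G=6, C=2 → A+T=13, G+C=8
Perfect-match Tm = 2(13) + 4(8) = 26 + 32 = 58°C
Mismatches (positions where the bases are not complementary): 4 (at positions 5, 10, 12, 18)
Effective Tm = 58 − 4×3 = 58 − 12 = 46°C

46°C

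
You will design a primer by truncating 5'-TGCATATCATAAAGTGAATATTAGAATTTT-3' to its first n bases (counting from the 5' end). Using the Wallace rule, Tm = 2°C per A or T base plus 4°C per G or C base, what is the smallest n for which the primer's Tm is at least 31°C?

First 12 bases: TGCATATCATAA → Tm = 30°C (< 31°C)
First 13 bases: TGCATATCATAAA → Tm = 32°C (≥ 31°C)
Since every base adds ≥2°C, Tm only increases with n, so the threshold is first crossed at n = 13.

n = 13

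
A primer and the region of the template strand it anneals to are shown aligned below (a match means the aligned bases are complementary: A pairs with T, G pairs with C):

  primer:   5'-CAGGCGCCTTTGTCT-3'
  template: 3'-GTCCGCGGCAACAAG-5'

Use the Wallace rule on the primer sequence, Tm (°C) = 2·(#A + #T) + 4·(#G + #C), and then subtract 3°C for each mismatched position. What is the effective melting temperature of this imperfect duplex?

39°C

Primer base counts: A=1, T=5, G=4, C=5 → A+T=6, G+C=9
Perfect-match Tm = 2(6) + 4(9) = 12 + 36 = 48°C
Mismatches (positions where the bases are not complementary): 3 (at positions 9, 14, 15)
Effective Tm = 48 − 3×3 = 48 − 9 = 39°C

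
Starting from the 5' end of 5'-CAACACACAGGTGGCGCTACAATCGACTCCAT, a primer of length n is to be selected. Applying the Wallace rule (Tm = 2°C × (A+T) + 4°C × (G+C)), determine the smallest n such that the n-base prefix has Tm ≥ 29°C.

n = 10

First 9 bases: CAACACACA → Tm = 26°C (< 29°C)
First 10 bases: CAACACACAG → Tm = 30°C (≥ 29°C)
Since every base adds ≥2°C, Tm only increases with n, so the threshold is first crossed at n = 10.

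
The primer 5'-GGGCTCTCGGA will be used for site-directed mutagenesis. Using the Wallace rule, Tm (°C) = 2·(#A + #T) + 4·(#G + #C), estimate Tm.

38°C

Scanning the sequence gives T=2, C=3, G=5, A=1.
So N_AT = 3 and N_GC = 8.
Tm = 2×3 + 4×8 = 38°C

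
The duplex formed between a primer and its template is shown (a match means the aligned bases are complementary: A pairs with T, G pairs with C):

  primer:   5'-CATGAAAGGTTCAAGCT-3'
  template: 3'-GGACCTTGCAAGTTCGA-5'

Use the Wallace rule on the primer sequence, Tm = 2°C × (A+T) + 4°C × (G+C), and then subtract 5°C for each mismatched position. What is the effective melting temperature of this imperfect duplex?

33°C

Primer base counts: A=6, T=4, G=4, C=3 → A+T=10, G+C=7
Perfect-match Tm = 2(10) + 4(7) = 20 + 28 = 48°C
Mismatches (positions where the bases are not complementary): 3 (at positions 2, 5, 8)
Effective Tm = 48 − 3×5 = 48 − 15 = 33°C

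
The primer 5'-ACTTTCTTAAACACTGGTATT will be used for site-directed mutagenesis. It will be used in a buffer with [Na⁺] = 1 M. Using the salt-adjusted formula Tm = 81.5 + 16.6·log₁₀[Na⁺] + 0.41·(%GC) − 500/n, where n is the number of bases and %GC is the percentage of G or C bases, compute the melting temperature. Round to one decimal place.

Length n = 21. Counting bases: A=6, T=9, G=2, C=4
G+C = 6, so %GC = 6/21 × 100 = 28.571%
Salt term: 16.6 × (0) = 0
GC term: 0.41 × 28.571 = 11.714; length term: −500/21 = −23.81
Tm = 81.5 + (0) + 11.714 − 23.81 = 69.404 → 69.4°C

69.4°C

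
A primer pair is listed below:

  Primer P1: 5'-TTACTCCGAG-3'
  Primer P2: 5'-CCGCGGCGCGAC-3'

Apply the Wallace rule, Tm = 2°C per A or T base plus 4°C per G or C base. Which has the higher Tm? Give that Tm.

Primer P1: A+T=5, G+C=5 → Tm = 2(5)+4(5) = 30°C
Primer P2: A+T=1, G+C=11 → Tm = 2(1)+4(11) = 46°C
30°C vs 46°C → primer P2 is higher.

Primer P2, 46°C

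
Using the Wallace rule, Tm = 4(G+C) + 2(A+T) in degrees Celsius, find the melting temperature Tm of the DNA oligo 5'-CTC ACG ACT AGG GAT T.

48°C

C=4, G=4, A=4, T=4
So N_AT = 8 and N_GC = 8.
Tm = 2×8 + 4×8 = 48°C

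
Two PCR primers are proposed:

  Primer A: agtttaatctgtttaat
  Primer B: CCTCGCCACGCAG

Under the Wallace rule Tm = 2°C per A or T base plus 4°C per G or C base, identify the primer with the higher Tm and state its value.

Primer A: A+T=14, G+C=3 → Tm = 2(14)+4(3) = 40°C
Primer B: A+T=3, G+C=10 → Tm = 2(3)+4(10) = 46°C
40°C vs 46°C → primer B is higher.

Primer B, 46°C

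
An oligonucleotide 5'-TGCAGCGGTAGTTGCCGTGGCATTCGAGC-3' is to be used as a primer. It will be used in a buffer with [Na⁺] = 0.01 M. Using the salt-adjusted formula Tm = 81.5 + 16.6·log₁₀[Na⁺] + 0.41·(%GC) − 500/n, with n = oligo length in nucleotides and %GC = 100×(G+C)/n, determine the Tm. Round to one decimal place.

Length n = 29. C=7, A=4, G=11, T=7
G+C = 18, so %GC = 18/29 × 100 = 62.069%
Salt term: 16.6 × (-2) = -33.2
GC term: 0.41 × 62.069 = 25.448; length term: −500/29 = −17.241
Tm = 81.5 + (-33.2) + 25.448 − 17.241 = 56.507 → 56.5°C

56.5°C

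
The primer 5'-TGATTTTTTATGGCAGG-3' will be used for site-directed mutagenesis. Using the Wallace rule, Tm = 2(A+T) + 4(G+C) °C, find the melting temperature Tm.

46°C

Scanning the sequence gives C=1, G=5, A=3, T=8.
AT pairs contribute 11, GC pairs contribute 6.
Tm = 2×11 + 4×6 = 46°C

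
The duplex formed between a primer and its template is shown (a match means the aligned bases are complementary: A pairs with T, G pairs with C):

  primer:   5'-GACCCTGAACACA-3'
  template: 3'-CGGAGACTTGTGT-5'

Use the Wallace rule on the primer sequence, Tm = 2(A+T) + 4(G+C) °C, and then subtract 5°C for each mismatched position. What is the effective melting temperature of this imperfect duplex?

Primer base counts: A=5, T=1, G=2, C=5 → A+T=6, G+C=7
Perfect-match Tm = 2(6) + 4(7) = 12 + 28 = 40°C
Mismatches (positions where the bases are not complementary): 2 (at positions 2, 4)
Effective Tm = 40 − 2×5 = 40 − 10 = 30°C

30°C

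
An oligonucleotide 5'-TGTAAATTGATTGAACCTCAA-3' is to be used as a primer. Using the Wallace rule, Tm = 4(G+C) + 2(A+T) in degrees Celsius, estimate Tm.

54°C

C=3, G=3, A=8, T=7
AT pairs contribute 15, GC pairs contribute 6.
Tm = 2×15 + 4×6 = 54°C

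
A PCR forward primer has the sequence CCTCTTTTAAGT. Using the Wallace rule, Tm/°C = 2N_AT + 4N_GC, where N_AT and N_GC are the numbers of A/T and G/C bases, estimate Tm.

32°C

Base counts: A=2, G=1, C=3, T=6
AT pairs contribute 8, GC pairs contribute 4.
Tm = 4·4 + 2·8 = 16 + 16 = 32°C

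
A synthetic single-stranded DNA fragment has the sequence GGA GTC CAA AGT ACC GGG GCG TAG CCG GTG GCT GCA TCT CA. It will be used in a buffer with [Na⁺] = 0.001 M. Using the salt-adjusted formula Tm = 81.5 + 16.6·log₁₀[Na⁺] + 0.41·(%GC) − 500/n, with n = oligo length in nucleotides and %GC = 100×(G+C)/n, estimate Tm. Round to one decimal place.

45.5°C

Length n = 41. Base counts: A=8, C=11, T=7, G=15
G+C = 26, so %GC = 26/41 × 100 = 63.415%
Salt term: 16.6 × (-3) = -49.8
GC term: 0.41 × 63.415 = 26; length term: −500/41 = −12.195
Tm = 81.5 + (-49.8) + 26 − 12.195 = 45.505 → 45.5°C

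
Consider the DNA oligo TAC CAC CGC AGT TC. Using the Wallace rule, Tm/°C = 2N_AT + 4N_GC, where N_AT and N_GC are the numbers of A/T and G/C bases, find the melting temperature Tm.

Base counts: C=6, G=2, A=3, T=3
AT pairs contribute 6, GC pairs contribute 8.
Tm = 4·8 + 2·6 = 32 + 12 = 44°C

44°C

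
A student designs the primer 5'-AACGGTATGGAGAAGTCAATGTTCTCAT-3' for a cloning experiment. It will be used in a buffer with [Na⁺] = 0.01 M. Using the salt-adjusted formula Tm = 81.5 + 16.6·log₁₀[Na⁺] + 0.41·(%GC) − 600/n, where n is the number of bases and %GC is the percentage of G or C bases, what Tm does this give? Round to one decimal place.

Length n = 28. Base counts: G=7, A=9, T=8, C=4
G+C = 11, so %GC = 11/28 × 100 = 39.286%
Salt term: 16.6 × (-2) = -33.2
GC term: 0.41 × 39.286 = 16.107; length term: −600/28 = −21.429
Tm = 81.5 + (-33.2) + 16.107 − 21.429 = 42.978 → 43.0°C

43.0°C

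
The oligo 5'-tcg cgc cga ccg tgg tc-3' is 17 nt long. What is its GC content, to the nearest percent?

Counting bases: T=3, C=7, A=1, G=6
G+C = 6 + 7 = 13 out of 17 bases
%GC = 13/17 × 100 = 76.47% ≈ 76%

76%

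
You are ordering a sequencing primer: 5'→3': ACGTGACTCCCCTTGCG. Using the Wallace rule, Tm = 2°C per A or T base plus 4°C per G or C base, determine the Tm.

Base counts: C=7, T=4, G=4, A=2
A+T = 6, G+C = 11
Tm = 2(6) + 4(11) = 12 + 44 = 56°C

56°C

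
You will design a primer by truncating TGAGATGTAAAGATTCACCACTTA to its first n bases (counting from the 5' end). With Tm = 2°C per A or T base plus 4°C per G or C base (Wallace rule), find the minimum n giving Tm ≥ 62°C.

n = 23

First 22 bases: TGAGATGTAAAGATTCACCACT → Tm = 60°C (< 62°C)
First 23 bases: TGAGATGTAAAGATTCACCACTT → Tm = 62°C (≥ 62°C)
Each additional base adds 2°C (A/T) or 4°C (G/C), so Tm is non-decreasing in n; n = 23 is the first length to reach 62°C.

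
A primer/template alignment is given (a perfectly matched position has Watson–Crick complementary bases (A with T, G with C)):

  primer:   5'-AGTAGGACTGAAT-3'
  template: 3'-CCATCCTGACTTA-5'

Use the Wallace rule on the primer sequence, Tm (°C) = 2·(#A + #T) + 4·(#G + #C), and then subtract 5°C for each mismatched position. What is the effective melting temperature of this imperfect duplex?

31°C

Primer base counts: A=5, T=3, G=4, C=1 → A+T=8, G+C=5
Perfect-match Tm = 2(8) + 4(5) = 16 + 20 = 36°C
Mismatches (positions where the bases are not complementary): 1 (at position 1)
Effective Tm = 36 − 1×5 = 36 − 5 = 31°C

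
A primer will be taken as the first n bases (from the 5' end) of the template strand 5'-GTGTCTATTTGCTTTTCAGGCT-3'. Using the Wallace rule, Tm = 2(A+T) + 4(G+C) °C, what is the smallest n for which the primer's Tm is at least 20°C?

n = 7

First 6 bases: GTGTCT → Tm = 18°C (< 20°C)
First 7 bases: GTGTCTA → Tm = 20°C (≥ 20°C)
Since every base adds ≥2°C, Tm only increases with n, so the threshold is first crossed at n = 7.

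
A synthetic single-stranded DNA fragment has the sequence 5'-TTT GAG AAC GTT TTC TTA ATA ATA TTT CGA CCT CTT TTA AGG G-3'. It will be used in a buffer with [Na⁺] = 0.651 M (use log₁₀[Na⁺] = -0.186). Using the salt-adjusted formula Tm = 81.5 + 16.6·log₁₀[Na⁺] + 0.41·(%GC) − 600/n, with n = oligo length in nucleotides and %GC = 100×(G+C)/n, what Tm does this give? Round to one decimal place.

76.9°C

Length n = 43. C=6, T=19, A=11, G=7
G+C = 13, so %GC = 13/43 × 100 = 30.233%
Salt term: 16.6 × (-0.186) = -3.088
GC term: 0.41 × 30.233 = 12.396; length term: −600/43 = −13.953
Tm = 81.5 + (-3.088) + 12.396 − 13.953 = 76.855 → 76.9°C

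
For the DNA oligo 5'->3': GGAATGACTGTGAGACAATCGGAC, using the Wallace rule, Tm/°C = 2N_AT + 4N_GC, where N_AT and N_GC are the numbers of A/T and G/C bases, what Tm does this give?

72°C

Scanning the sequence gives T=4, A=8, C=4, G=8.
A+T = 12, G+C = 12
Tm = 4·12 + 2·12 = 48 + 24 = 72°C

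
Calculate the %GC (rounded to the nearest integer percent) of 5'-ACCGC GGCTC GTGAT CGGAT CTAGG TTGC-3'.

62%

T=7, G=10, C=8, A=4
G+C = 10 + 8 = 18 out of 29 bases
%GC = 18/29 × 100 = 62.07% ≈ 62%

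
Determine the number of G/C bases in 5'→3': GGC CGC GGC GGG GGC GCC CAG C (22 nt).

21

Base counts: C=9, T=0, G=12, A=1
G+C = 12 + 9 = 21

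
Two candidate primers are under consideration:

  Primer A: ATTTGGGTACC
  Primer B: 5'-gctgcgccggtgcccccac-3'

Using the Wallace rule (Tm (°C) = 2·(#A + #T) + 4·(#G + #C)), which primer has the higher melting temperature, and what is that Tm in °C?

Primer B, 70°C

Primer A: A+T=6, G+C=5 → Tm = 2(6)+4(5) = 32°C
Primer B: A+T=3, G+C=16 → Tm = 2(3)+4(16) = 70°C
32°C vs 70°C → primer B is higher.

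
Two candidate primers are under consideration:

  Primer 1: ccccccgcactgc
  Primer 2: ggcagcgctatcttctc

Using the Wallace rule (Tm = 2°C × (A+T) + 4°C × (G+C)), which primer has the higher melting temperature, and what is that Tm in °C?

Primer 2, 54°C

Primer 1: A+T=2, G+C=11 → Tm = 2(2)+4(11) = 48°C
Primer 2: A+T=7, G+C=10 → Tm = 2(7)+4(10) = 54°C
48°C vs 54°C → primer 2 is higher.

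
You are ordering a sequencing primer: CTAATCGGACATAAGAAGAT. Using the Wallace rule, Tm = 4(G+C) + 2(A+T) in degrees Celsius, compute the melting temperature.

Scanning the sequence gives T=4, G=4, A=9, C=3.
A+T = 13, G+C = 7
Tm = 2(13) + 4(7) = 26 + 28 = 54°C

54°C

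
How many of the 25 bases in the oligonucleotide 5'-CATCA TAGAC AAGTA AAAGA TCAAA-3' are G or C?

7

T=4, G=3, C=4, A=14
G+C = 3 + 4 = 7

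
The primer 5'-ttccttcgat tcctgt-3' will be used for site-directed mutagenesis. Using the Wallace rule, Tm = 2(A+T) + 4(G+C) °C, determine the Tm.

46°C

T=8, G=2, C=5, A=1
AT pairs contribute 9, GC pairs contribute 7.
Tm = 2(9) + 4(7) = 18 + 28 = 46°C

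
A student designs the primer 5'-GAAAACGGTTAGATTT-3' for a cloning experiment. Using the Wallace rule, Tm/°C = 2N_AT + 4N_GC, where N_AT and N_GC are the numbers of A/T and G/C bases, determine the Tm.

Counting bases: T=5, G=4, C=1, A=6
AT pairs contribute 11, GC pairs contribute 5.
Tm = 2(11) + 4(5) = 22 + 20 = 42°C

42°C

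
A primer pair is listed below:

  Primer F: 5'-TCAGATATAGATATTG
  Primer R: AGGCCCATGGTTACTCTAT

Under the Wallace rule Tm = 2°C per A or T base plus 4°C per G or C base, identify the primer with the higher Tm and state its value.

Primer R, 56°C

Primer F: A+T=12, G+C=4 → Tm = 2(12)+4(4) = 40°C
Primer R: A+T=10, G+C=9 → Tm = 2(10)+4(9) = 56°C
40°C vs 56°C → primer R is higher.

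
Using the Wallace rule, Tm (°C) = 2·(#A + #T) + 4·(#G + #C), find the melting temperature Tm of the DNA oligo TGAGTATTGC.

Scanning the sequence gives T=4, G=3, C=1, A=2.
AT pairs contribute 6, GC pairs contribute 4.
Tm = 2×6 + 4×4 = 28°C

28°C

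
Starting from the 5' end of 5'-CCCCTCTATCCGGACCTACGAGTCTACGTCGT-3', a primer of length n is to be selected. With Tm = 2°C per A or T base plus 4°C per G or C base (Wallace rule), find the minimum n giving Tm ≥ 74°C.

First 22 bases: CCCCTCTATCCGGACCTACGAG → Tm = 72°C (< 74°C)
First 23 bases: CCCCTCTATCCGGACCTACGAGT → Tm = 74°C (≥ 74°C)
Since every base adds ≥2°C, Tm only increases with n, so the threshold is first crossed at n = 23.

n = 23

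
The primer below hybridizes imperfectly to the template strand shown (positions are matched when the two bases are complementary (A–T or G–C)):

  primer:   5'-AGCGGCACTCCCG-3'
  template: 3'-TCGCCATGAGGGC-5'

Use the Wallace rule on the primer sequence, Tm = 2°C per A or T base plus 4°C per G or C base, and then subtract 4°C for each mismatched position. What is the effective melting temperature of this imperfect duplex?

42°C

Primer base counts: A=2, T=1, G=4, C=6 → A+T=3, G+C=10
Perfect-match Tm = 2(3) + 4(10) = 6 + 40 = 46°C
Mismatches (positions where the bases are not complementary): 1 (at position 6)
Effective Tm = 46 − 1×4 = 46 − 4 = 42°C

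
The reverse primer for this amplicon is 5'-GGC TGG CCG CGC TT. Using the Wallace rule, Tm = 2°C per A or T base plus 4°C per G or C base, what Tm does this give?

50°C

Scanning the sequence gives C=5, A=0, G=6, T=3.
AT pairs contribute 3, GC pairs contribute 11.
Tm = 4·11 + 2·3 = 44 + 6 = 50°C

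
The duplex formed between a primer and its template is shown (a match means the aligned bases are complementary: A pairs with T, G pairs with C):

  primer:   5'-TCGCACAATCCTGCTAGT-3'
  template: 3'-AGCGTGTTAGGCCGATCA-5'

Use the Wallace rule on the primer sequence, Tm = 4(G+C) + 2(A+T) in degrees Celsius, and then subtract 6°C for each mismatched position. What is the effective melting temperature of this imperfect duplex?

48°C

Primer base counts: A=4, T=5, G=3, C=6 → A+T=9, G+C=9
Perfect-match Tm = 2(9) + 4(9) = 18 + 36 = 54°C
Mismatches (positions where the bases are not complementary): 1 (at position 12)
Effective Tm = 54 − 1×6 = 54 − 6 = 48°C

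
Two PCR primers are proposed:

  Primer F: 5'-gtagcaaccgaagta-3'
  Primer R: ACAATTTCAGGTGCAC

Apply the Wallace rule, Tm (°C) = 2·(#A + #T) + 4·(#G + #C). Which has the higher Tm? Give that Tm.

Primer R, 46°C

Primer F: A+T=8, G+C=7 → Tm = 2(8)+4(7) = 44°C
Primer R: A+T=9, G+C=7 → Tm = 2(9)+4(7) = 46°C
44°C vs 46°C → primer R is higher.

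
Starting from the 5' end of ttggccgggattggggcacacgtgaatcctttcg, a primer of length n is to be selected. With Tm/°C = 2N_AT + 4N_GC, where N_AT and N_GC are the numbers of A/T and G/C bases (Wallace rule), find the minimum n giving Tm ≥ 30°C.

n = 9

First 8 bases: TTGGCCGG → Tm = 28°C (< 30°C)
First 9 bases: TTGGCCGGG → Tm = 32°C (≥ 30°C)
Each additional base adds 2°C (A/T) or 4°C (G/C), so Tm is non-decreasing in n; n = 9 is the first length to reach 30°C.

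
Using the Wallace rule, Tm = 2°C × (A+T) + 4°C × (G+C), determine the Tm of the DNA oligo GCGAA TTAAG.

Scanning the sequence gives A=4, G=3, C=1, T=2.
AT pairs contribute 6, GC pairs contribute 4.
Tm = 2(6) + 4(4) = 12 + 16 = 28°C

28°C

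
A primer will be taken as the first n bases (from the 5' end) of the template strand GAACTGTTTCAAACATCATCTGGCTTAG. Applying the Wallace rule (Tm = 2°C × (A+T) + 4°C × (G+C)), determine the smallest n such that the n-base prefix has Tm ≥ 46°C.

First 16 bases: GAACTGTTTCAAACAT → Tm = 42°C (< 46°C)
First 17 bases: GAACTGTTTCAAACATC → Tm = 46°C (≥ 46°C)
Each additional base adds 2°C (A/T) or 4°C (G/C), so Tm is non-decreasing in n; n = 17 is the first length to reach 46°C.

n = 17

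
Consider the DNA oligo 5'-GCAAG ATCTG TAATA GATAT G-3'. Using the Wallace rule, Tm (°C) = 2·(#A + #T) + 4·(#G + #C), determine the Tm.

Scanning the sequence gives A=8, G=5, T=6, C=2.
So N_AT = 14 and N_GC = 7.
Tm = 2×14 + 4×7 = 56°C

56°C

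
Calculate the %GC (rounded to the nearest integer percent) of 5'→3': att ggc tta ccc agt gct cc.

55%

Scanning the sequence gives C=7, G=4, A=3, T=6.
G+C = 4 + 7 = 11 out of 20 bases
%GC = 11/20 × 100 = 55% ≈ 55%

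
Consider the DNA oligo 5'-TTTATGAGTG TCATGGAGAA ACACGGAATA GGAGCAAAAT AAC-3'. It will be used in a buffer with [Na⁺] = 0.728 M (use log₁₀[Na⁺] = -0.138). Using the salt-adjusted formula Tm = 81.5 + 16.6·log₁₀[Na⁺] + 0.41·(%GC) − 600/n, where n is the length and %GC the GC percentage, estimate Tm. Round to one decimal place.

80.5°C

Length n = 43. T=9, A=18, C=5, G=11
G+C = 16, so %GC = 16/43 × 100 = 37.209%
Salt term: 16.6 × (-0.138) = -2.291
GC term: 0.41 × 37.209 = 15.256; length term: −600/43 = −13.953
Tm = 81.5 + (-2.291) + 15.256 − 13.953 = 80.512 → 80.5°C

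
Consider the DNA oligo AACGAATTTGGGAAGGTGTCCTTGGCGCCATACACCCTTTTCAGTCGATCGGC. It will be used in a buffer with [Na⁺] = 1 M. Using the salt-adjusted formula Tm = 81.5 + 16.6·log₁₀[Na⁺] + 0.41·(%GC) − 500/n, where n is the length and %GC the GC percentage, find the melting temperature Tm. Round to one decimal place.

Length n = 53. Base counts: C=14, A=11, G=14, T=14
G+C = 28, so %GC = 28/53 × 100 = 52.83%
Salt term: 16.6 × (0) = 0
GC term: 0.41 × 52.83 = 21.66; length term: −500/53 = −9.434
Tm = 81.5 + (0) + 21.66 − 9.434 = 93.726 → 93.7°C

93.7°C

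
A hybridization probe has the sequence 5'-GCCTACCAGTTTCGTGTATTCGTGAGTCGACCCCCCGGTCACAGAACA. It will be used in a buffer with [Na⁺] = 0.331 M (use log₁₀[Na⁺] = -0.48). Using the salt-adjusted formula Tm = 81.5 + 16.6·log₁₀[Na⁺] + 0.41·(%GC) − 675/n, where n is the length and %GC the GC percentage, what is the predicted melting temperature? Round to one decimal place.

82.5°C

Length n = 48. Scanning the sequence gives A=10, T=11, G=11, C=16.
G+C = 27, so %GC = 27/48 × 100 = 56.25%
Salt term: 16.6 × (-0.48) = -7.968
GC term: 0.41 × 56.25 = 23.062; length term: −675/48 = −14.062
Tm = 81.5 + (-7.968) + 23.062 − 14.062 = 82.532 → 82.5°C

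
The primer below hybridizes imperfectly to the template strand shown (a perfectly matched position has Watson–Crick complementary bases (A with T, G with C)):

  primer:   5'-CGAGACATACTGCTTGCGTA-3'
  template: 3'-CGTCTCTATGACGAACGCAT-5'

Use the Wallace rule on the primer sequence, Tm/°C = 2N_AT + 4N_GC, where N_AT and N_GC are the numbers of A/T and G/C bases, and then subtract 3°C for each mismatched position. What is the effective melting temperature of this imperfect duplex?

51°C

Primer base counts: A=5, T=5, G=5, C=5 → A+T=10, G+C=10
Perfect-match Tm = 2(10) + 4(10) = 20 + 40 = 60°C
Mismatches (positions where the bases are not complementary): 3 (at positions 1, 2, 6)
Effective Tm = 60 − 3×3 = 60 − 9 = 51°C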